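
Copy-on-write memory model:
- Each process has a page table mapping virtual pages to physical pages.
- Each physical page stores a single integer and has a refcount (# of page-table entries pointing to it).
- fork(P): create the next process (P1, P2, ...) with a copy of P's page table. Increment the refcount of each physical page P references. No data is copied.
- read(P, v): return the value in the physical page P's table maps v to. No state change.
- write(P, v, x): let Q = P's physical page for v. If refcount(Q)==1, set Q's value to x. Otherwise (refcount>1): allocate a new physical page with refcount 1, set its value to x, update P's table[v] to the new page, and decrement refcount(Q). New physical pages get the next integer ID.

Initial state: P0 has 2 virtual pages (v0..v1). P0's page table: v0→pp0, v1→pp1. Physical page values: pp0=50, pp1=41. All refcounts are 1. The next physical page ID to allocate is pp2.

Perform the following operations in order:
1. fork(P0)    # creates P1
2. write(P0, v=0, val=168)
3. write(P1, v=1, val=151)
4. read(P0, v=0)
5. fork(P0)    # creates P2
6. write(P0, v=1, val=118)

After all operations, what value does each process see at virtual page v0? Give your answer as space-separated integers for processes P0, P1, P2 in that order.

Answer: 168 50 168

Derivation:
Op 1: fork(P0) -> P1. 2 ppages; refcounts: pp0:2 pp1:2
Op 2: write(P0, v0, 168). refcount(pp0)=2>1 -> COPY to pp2. 3 ppages; refcounts: pp0:1 pp1:2 pp2:1
Op 3: write(P1, v1, 151). refcount(pp1)=2>1 -> COPY to pp3. 4 ppages; refcounts: pp0:1 pp1:1 pp2:1 pp3:1
Op 4: read(P0, v0) -> 168. No state change.
Op 5: fork(P0) -> P2. 4 ppages; refcounts: pp0:1 pp1:2 pp2:2 pp3:1
Op 6: write(P0, v1, 118). refcount(pp1)=2>1 -> COPY to pp4. 5 ppages; refcounts: pp0:1 pp1:1 pp2:2 pp3:1 pp4:1
P0: v0 -> pp2 = 168
P1: v0 -> pp0 = 50
P2: v0 -> pp2 = 168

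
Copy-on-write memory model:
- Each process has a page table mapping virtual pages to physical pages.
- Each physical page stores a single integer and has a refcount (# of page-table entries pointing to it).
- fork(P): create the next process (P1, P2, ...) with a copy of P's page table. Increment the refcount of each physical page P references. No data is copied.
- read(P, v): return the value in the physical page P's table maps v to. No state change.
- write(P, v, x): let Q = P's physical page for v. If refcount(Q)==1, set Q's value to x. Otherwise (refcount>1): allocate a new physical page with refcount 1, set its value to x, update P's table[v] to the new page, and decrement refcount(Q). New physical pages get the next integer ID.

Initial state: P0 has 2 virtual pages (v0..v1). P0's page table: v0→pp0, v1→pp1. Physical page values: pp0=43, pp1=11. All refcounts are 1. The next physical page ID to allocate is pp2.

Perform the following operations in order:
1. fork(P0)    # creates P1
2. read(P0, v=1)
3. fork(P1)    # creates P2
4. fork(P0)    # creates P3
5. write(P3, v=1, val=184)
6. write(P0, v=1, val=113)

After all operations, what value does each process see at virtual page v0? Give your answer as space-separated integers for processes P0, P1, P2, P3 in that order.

Op 1: fork(P0) -> P1. 2 ppages; refcounts: pp0:2 pp1:2
Op 2: read(P0, v1) -> 11. No state change.
Op 3: fork(P1) -> P2. 2 ppages; refcounts: pp0:3 pp1:3
Op 4: fork(P0) -> P3. 2 ppages; refcounts: pp0:4 pp1:4
Op 5: write(P3, v1, 184). refcount(pp1)=4>1 -> COPY to pp2. 3 ppages; refcounts: pp0:4 pp1:3 pp2:1
Op 6: write(P0, v1, 113). refcount(pp1)=3>1 -> COPY to pp3. 4 ppages; refcounts: pp0:4 pp1:2 pp2:1 pp3:1
P0: v0 -> pp0 = 43
P1: v0 -> pp0 = 43
P2: v0 -> pp0 = 43
P3: v0 -> pp0 = 43

Answer: 43 43 43 43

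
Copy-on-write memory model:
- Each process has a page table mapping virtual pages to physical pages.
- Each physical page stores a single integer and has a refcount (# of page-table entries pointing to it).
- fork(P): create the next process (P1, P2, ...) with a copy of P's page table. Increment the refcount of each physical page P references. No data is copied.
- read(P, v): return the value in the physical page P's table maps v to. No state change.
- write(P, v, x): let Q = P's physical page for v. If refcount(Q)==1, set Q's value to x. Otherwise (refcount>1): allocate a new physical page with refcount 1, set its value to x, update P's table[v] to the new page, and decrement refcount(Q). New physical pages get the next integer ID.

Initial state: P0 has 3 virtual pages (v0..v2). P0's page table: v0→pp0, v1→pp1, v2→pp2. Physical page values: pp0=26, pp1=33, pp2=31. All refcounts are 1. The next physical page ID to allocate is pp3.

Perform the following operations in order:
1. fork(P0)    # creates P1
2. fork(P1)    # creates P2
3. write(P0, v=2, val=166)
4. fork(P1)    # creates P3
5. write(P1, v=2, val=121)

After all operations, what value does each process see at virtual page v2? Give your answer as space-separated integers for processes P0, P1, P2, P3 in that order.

Answer: 166 121 31 31

Derivation:
Op 1: fork(P0) -> P1. 3 ppages; refcounts: pp0:2 pp1:2 pp2:2
Op 2: fork(P1) -> P2. 3 ppages; refcounts: pp0:3 pp1:3 pp2:3
Op 3: write(P0, v2, 166). refcount(pp2)=3>1 -> COPY to pp3. 4 ppages; refcounts: pp0:3 pp1:3 pp2:2 pp3:1
Op 4: fork(P1) -> P3. 4 ppages; refcounts: pp0:4 pp1:4 pp2:3 pp3:1
Op 5: write(P1, v2, 121). refcount(pp2)=3>1 -> COPY to pp4. 5 ppages; refcounts: pp0:4 pp1:4 pp2:2 pp3:1 pp4:1
P0: v2 -> pp3 = 166
P1: v2 -> pp4 = 121
P2: v2 -> pp2 = 31
P3: v2 -> pp2 = 31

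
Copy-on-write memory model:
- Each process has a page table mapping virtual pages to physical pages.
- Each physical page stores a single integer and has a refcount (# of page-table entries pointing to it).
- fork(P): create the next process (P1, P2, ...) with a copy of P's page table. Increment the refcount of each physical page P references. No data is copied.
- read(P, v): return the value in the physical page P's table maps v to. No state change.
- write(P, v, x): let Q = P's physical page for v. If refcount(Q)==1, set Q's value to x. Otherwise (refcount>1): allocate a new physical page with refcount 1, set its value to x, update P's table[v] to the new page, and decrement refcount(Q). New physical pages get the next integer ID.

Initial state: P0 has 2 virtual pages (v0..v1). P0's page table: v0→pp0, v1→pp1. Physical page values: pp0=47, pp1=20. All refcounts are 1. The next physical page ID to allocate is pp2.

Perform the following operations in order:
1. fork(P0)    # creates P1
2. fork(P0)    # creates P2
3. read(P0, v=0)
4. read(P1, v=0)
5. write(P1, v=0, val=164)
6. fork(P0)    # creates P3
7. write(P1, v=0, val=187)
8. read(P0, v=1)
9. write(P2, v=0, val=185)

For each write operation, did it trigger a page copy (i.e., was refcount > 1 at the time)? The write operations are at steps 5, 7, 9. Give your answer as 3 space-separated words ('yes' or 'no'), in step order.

Op 1: fork(P0) -> P1. 2 ppages; refcounts: pp0:2 pp1:2
Op 2: fork(P0) -> P2. 2 ppages; refcounts: pp0:3 pp1:3
Op 3: read(P0, v0) -> 47. No state change.
Op 4: read(P1, v0) -> 47. No state change.
Op 5: write(P1, v0, 164). refcount(pp0)=3>1 -> COPY to pp2. 3 ppages; refcounts: pp0:2 pp1:3 pp2:1
Op 6: fork(P0) -> P3. 3 ppages; refcounts: pp0:3 pp1:4 pp2:1
Op 7: write(P1, v0, 187). refcount(pp2)=1 -> write in place. 3 ppages; refcounts: pp0:3 pp1:4 pp2:1
Op 8: read(P0, v1) -> 20. No state change.
Op 9: write(P2, v0, 185). refcount(pp0)=3>1 -> COPY to pp3. 4 ppages; refcounts: pp0:2 pp1:4 pp2:1 pp3:1

yes no yes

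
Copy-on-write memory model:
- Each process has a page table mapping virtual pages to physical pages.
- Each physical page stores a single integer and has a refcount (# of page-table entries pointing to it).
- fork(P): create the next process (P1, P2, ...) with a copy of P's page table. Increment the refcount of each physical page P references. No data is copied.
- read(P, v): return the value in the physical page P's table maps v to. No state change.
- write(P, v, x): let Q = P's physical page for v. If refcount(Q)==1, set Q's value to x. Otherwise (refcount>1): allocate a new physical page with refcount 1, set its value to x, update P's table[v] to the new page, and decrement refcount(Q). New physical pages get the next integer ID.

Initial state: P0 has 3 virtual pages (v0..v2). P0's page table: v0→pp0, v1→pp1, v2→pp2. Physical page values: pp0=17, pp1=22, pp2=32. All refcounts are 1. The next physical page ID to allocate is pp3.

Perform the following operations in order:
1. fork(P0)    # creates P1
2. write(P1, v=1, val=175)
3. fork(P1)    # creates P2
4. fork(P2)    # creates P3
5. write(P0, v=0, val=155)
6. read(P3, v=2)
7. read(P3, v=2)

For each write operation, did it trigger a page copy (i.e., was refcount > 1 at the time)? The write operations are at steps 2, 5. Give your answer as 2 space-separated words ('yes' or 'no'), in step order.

Op 1: fork(P0) -> P1. 3 ppages; refcounts: pp0:2 pp1:2 pp2:2
Op 2: write(P1, v1, 175). refcount(pp1)=2>1 -> COPY to pp3. 4 ppages; refcounts: pp0:2 pp1:1 pp2:2 pp3:1
Op 3: fork(P1) -> P2. 4 ppages; refcounts: pp0:3 pp1:1 pp2:3 pp3:2
Op 4: fork(P2) -> P3. 4 ppages; refcounts: pp0:4 pp1:1 pp2:4 pp3:3
Op 5: write(P0, v0, 155). refcount(pp0)=4>1 -> COPY to pp4. 5 ppages; refcounts: pp0:3 pp1:1 pp2:4 pp3:3 pp4:1
Op 6: read(P3, v2) -> 32. No state change.
Op 7: read(P3, v2) -> 32. No state change.

yes yes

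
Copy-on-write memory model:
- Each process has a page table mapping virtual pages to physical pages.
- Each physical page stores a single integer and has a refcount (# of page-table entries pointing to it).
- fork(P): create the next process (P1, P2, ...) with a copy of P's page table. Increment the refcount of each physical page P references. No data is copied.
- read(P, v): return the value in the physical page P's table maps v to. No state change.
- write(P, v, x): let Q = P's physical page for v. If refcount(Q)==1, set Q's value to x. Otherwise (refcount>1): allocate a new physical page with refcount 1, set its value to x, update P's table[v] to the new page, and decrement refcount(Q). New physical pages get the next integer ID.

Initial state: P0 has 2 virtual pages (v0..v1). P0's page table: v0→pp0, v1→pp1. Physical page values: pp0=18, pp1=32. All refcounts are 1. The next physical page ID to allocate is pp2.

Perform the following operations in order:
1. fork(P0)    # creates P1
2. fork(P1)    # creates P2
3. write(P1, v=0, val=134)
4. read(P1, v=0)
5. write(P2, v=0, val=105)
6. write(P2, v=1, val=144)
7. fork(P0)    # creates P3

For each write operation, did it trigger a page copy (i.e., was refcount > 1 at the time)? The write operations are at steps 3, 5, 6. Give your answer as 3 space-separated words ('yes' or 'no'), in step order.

Op 1: fork(P0) -> P1. 2 ppages; refcounts: pp0:2 pp1:2
Op 2: fork(P1) -> P2. 2 ppages; refcounts: pp0:3 pp1:3
Op 3: write(P1, v0, 134). refcount(pp0)=3>1 -> COPY to pp2. 3 ppages; refcounts: pp0:2 pp1:3 pp2:1
Op 4: read(P1, v0) -> 134. No state change.
Op 5: write(P2, v0, 105). refcount(pp0)=2>1 -> COPY to pp3. 4 ppages; refcounts: pp0:1 pp1:3 pp2:1 pp3:1
Op 6: write(P2, v1, 144). refcount(pp1)=3>1 -> COPY to pp4. 5 ppages; refcounts: pp0:1 pp1:2 pp2:1 pp3:1 pp4:1
Op 7: fork(P0) -> P3. 5 ppages; refcounts: pp0:2 pp1:3 pp2:1 pp3:1 pp4:1

yes yes yes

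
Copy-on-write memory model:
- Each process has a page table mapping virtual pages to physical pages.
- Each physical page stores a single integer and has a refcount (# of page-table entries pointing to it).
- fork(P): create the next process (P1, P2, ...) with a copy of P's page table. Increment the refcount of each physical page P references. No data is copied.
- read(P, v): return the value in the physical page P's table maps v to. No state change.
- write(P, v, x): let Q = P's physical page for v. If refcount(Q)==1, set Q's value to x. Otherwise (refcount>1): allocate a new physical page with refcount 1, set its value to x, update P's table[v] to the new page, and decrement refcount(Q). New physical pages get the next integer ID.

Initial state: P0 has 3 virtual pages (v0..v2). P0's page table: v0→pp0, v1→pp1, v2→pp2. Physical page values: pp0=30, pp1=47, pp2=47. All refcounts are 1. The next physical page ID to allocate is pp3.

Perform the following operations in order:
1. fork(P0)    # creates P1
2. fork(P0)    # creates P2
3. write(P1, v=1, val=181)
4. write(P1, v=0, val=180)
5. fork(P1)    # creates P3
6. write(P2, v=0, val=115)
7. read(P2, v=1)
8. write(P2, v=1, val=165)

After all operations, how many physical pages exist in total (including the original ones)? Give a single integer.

Op 1: fork(P0) -> P1. 3 ppages; refcounts: pp0:2 pp1:2 pp2:2
Op 2: fork(P0) -> P2. 3 ppages; refcounts: pp0:3 pp1:3 pp2:3
Op 3: write(P1, v1, 181). refcount(pp1)=3>1 -> COPY to pp3. 4 ppages; refcounts: pp0:3 pp1:2 pp2:3 pp3:1
Op 4: write(P1, v0, 180). refcount(pp0)=3>1 -> COPY to pp4. 5 ppages; refcounts: pp0:2 pp1:2 pp2:3 pp3:1 pp4:1
Op 5: fork(P1) -> P3. 5 ppages; refcounts: pp0:2 pp1:2 pp2:4 pp3:2 pp4:2
Op 6: write(P2, v0, 115). refcount(pp0)=2>1 -> COPY to pp5. 6 ppages; refcounts: pp0:1 pp1:2 pp2:4 pp3:2 pp4:2 pp5:1
Op 7: read(P2, v1) -> 47. No state change.
Op 8: write(P2, v1, 165). refcount(pp1)=2>1 -> COPY to pp6. 7 ppages; refcounts: pp0:1 pp1:1 pp2:4 pp3:2 pp4:2 pp5:1 pp6:1

Answer: 7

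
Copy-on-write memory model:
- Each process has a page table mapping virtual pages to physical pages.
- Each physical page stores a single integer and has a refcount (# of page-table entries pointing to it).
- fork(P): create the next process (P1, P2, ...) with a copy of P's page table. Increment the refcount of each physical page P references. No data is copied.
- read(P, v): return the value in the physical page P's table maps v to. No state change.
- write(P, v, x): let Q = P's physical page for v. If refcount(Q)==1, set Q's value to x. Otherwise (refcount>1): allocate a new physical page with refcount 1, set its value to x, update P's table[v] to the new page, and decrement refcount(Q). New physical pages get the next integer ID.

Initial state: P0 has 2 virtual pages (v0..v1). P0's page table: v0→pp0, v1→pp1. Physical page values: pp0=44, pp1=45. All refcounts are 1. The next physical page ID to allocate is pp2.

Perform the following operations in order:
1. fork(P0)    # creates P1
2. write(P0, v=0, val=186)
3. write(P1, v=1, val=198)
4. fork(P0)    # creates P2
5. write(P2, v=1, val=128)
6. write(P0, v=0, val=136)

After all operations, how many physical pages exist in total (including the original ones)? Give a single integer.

Op 1: fork(P0) -> P1. 2 ppages; refcounts: pp0:2 pp1:2
Op 2: write(P0, v0, 186). refcount(pp0)=2>1 -> COPY to pp2. 3 ppages; refcounts: pp0:1 pp1:2 pp2:1
Op 3: write(P1, v1, 198). refcount(pp1)=2>1 -> COPY to pp3. 4 ppages; refcounts: pp0:1 pp1:1 pp2:1 pp3:1
Op 4: fork(P0) -> P2. 4 ppages; refcounts: pp0:1 pp1:2 pp2:2 pp3:1
Op 5: write(P2, v1, 128). refcount(pp1)=2>1 -> COPY to pp4. 5 ppages; refcounts: pp0:1 pp1:1 pp2:2 pp3:1 pp4:1
Op 6: write(P0, v0, 136). refcount(pp2)=2>1 -> COPY to pp5. 6 ppages; refcounts: pp0:1 pp1:1 pp2:1 pp3:1 pp4:1 pp5:1

Answer: 6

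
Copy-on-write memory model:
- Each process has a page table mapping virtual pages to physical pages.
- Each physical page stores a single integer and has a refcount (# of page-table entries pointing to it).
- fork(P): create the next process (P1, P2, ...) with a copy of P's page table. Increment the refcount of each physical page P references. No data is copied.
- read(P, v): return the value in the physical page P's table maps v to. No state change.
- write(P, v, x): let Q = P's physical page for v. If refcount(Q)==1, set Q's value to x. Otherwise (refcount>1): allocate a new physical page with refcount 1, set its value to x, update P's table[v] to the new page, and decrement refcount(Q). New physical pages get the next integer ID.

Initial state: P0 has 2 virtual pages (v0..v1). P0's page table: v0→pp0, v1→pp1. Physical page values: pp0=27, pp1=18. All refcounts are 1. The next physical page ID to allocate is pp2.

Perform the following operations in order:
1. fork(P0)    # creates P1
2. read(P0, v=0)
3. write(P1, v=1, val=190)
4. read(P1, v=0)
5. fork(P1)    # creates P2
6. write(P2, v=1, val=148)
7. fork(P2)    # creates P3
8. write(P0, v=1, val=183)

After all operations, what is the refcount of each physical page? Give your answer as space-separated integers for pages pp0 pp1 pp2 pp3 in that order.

Op 1: fork(P0) -> P1. 2 ppages; refcounts: pp0:2 pp1:2
Op 2: read(P0, v0) -> 27. No state change.
Op 3: write(P1, v1, 190). refcount(pp1)=2>1 -> COPY to pp2. 3 ppages; refcounts: pp0:2 pp1:1 pp2:1
Op 4: read(P1, v0) -> 27. No state change.
Op 5: fork(P1) -> P2. 3 ppages; refcounts: pp0:3 pp1:1 pp2:2
Op 6: write(P2, v1, 148). refcount(pp2)=2>1 -> COPY to pp3. 4 ppages; refcounts: pp0:3 pp1:1 pp2:1 pp3:1
Op 7: fork(P2) -> P3. 4 ppages; refcounts: pp0:4 pp1:1 pp2:1 pp3:2
Op 8: write(P0, v1, 183). refcount(pp1)=1 -> write in place. 4 ppages; refcounts: pp0:4 pp1:1 pp2:1 pp3:2

Answer: 4 1 1 2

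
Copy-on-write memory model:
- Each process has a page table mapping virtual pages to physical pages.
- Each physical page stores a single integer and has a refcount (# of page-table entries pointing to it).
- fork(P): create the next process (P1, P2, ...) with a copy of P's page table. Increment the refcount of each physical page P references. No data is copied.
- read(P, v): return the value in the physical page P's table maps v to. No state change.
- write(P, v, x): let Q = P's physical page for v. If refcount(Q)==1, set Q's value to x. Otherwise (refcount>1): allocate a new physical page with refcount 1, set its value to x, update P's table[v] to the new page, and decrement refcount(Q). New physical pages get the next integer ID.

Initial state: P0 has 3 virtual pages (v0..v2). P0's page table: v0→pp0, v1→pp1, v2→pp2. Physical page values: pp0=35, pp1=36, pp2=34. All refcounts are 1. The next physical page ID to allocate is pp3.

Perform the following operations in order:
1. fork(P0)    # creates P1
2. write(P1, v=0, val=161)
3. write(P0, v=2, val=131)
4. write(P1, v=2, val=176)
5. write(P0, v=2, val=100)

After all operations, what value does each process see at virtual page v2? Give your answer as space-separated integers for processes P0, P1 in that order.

Answer: 100 176

Derivation:
Op 1: fork(P0) -> P1. 3 ppages; refcounts: pp0:2 pp1:2 pp2:2
Op 2: write(P1, v0, 161). refcount(pp0)=2>1 -> COPY to pp3. 4 ppages; refcounts: pp0:1 pp1:2 pp2:2 pp3:1
Op 3: write(P0, v2, 131). refcount(pp2)=2>1 -> COPY to pp4. 5 ppages; refcounts: pp0:1 pp1:2 pp2:1 pp3:1 pp4:1
Op 4: write(P1, v2, 176). refcount(pp2)=1 -> write in place. 5 ppages; refcounts: pp0:1 pp1:2 pp2:1 pp3:1 pp4:1
Op 5: write(P0, v2, 100). refcount(pp4)=1 -> write in place. 5 ppages; refcounts: pp0:1 pp1:2 pp2:1 pp3:1 pp4:1
P0: v2 -> pp4 = 100
P1: v2 -> pp2 = 176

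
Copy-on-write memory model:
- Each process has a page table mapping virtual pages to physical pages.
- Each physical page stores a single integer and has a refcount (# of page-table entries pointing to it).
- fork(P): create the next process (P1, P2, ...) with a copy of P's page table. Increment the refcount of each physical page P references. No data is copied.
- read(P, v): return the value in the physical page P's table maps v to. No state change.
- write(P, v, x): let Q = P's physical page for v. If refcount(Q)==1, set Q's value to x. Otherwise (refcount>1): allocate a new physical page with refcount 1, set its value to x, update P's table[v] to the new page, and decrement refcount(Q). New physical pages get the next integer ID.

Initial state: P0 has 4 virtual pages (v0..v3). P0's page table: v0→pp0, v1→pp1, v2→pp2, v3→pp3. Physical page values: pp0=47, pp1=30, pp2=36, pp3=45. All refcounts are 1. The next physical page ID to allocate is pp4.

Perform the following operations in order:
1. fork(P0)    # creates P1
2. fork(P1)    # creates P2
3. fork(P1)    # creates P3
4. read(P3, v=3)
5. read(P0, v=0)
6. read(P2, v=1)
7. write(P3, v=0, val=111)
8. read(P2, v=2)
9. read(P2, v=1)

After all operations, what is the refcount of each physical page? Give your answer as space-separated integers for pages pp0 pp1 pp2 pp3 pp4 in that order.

Answer: 3 4 4 4 1

Derivation:
Op 1: fork(P0) -> P1. 4 ppages; refcounts: pp0:2 pp1:2 pp2:2 pp3:2
Op 2: fork(P1) -> P2. 4 ppages; refcounts: pp0:3 pp1:3 pp2:3 pp3:3
Op 3: fork(P1) -> P3. 4 ppages; refcounts: pp0:4 pp1:4 pp2:4 pp3:4
Op 4: read(P3, v3) -> 45. No state change.
Op 5: read(P0, v0) -> 47. No state change.
Op 6: read(P2, v1) -> 30. No state change.
Op 7: write(P3, v0, 111). refcount(pp0)=4>1 -> COPY to pp4. 5 ppages; refcounts: pp0:3 pp1:4 pp2:4 pp3:4 pp4:1
Op 8: read(P2, v2) -> 36. No state change.
Op 9: read(P2, v1) -> 30. No state change.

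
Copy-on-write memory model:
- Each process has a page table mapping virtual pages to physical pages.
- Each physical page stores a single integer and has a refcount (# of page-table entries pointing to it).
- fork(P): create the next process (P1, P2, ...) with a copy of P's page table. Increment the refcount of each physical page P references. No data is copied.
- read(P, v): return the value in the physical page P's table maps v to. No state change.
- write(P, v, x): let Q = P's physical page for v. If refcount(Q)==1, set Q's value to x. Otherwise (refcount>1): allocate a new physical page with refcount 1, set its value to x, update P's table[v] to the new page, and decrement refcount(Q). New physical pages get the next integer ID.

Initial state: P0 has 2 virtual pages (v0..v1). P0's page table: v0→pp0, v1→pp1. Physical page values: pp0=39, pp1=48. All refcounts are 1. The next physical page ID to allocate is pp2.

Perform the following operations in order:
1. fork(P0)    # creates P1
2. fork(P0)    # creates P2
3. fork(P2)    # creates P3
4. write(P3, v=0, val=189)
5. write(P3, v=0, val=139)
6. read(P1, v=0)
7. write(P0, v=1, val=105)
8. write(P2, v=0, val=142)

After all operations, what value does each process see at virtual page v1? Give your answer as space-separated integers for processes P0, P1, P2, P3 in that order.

Answer: 105 48 48 48

Derivation:
Op 1: fork(P0) -> P1. 2 ppages; refcounts: pp0:2 pp1:2
Op 2: fork(P0) -> P2. 2 ppages; refcounts: pp0:3 pp1:3
Op 3: fork(P2) -> P3. 2 ppages; refcounts: pp0:4 pp1:4
Op 4: write(P3, v0, 189). refcount(pp0)=4>1 -> COPY to pp2. 3 ppages; refcounts: pp0:3 pp1:4 pp2:1
Op 5: write(P3, v0, 139). refcount(pp2)=1 -> write in place. 3 ppages; refcounts: pp0:3 pp1:4 pp2:1
Op 6: read(P1, v0) -> 39. No state change.
Op 7: write(P0, v1, 105). refcount(pp1)=4>1 -> COPY to pp3. 4 ppages; refcounts: pp0:3 pp1:3 pp2:1 pp3:1
Op 8: write(P2, v0, 142). refcount(pp0)=3>1 -> COPY to pp4. 5 ppages; refcounts: pp0:2 pp1:3 pp2:1 pp3:1 pp4:1
P0: v1 -> pp3 = 105
P1: v1 -> pp1 = 48
P2: v1 -> pp1 = 48
P3: v1 -> pp1 = 48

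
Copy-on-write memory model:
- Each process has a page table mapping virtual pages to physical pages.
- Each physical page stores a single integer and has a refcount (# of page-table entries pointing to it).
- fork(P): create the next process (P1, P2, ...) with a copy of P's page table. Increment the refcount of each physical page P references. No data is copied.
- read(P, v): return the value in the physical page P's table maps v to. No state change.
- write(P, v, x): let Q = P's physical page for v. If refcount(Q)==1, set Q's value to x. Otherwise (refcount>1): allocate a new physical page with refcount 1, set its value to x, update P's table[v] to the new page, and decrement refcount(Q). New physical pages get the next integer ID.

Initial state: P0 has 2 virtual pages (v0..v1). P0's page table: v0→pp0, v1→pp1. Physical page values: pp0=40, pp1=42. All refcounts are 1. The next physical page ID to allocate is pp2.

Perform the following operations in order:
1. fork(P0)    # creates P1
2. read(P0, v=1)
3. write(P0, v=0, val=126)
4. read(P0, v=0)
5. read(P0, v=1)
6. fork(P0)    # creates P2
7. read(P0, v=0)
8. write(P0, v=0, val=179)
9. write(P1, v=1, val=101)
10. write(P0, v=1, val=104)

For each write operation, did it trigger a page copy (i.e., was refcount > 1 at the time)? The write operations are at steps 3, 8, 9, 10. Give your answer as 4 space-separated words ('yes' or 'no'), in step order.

Op 1: fork(P0) -> P1. 2 ppages; refcounts: pp0:2 pp1:2
Op 2: read(P0, v1) -> 42. No state change.
Op 3: write(P0, v0, 126). refcount(pp0)=2>1 -> COPY to pp2. 3 ppages; refcounts: pp0:1 pp1:2 pp2:1
Op 4: read(P0, v0) -> 126. No state change.
Op 5: read(P0, v1) -> 42. No state change.
Op 6: fork(P0) -> P2. 3 ppages; refcounts: pp0:1 pp1:3 pp2:2
Op 7: read(P0, v0) -> 126. No state change.
Op 8: write(P0, v0, 179). refcount(pp2)=2>1 -> COPY to pp3. 4 ppages; refcounts: pp0:1 pp1:3 pp2:1 pp3:1
Op 9: write(P1, v1, 101). refcount(pp1)=3>1 -> COPY to pp4. 5 ppages; refcounts: pp0:1 pp1:2 pp2:1 pp3:1 pp4:1
Op 10: write(P0, v1, 104). refcount(pp1)=2>1 -> COPY to pp5. 6 ppages; refcounts: pp0:1 pp1:1 pp2:1 pp3:1 pp4:1 pp5:1

yes yes yes yes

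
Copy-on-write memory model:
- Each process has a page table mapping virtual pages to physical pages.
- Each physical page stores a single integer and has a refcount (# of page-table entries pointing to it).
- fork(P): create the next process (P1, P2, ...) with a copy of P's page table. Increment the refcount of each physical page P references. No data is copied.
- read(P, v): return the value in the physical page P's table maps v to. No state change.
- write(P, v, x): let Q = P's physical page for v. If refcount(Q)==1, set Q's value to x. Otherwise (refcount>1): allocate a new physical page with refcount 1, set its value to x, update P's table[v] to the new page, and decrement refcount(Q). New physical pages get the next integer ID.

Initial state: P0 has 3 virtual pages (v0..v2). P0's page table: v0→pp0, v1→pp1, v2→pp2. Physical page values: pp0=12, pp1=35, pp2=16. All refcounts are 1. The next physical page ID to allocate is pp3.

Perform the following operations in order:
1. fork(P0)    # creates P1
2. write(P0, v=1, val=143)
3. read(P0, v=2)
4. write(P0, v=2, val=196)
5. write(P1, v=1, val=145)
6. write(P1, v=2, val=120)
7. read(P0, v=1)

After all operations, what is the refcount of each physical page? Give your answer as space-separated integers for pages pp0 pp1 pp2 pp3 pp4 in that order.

Op 1: fork(P0) -> P1. 3 ppages; refcounts: pp0:2 pp1:2 pp2:2
Op 2: write(P0, v1, 143). refcount(pp1)=2>1 -> COPY to pp3. 4 ppages; refcounts: pp0:2 pp1:1 pp2:2 pp3:1
Op 3: read(P0, v2) -> 16. No state change.
Op 4: write(P0, v2, 196). refcount(pp2)=2>1 -> COPY to pp4. 5 ppages; refcounts: pp0:2 pp1:1 pp2:1 pp3:1 pp4:1
Op 5: write(P1, v1, 145). refcount(pp1)=1 -> write in place. 5 ppages; refcounts: pp0:2 pp1:1 pp2:1 pp3:1 pp4:1
Op 6: write(P1, v2, 120). refcount(pp2)=1 -> write in place. 5 ppages; refcounts: pp0:2 pp1:1 pp2:1 pp3:1 pp4:1
Op 7: read(P0, v1) -> 143. No state change.

Answer: 2 1 1 1 1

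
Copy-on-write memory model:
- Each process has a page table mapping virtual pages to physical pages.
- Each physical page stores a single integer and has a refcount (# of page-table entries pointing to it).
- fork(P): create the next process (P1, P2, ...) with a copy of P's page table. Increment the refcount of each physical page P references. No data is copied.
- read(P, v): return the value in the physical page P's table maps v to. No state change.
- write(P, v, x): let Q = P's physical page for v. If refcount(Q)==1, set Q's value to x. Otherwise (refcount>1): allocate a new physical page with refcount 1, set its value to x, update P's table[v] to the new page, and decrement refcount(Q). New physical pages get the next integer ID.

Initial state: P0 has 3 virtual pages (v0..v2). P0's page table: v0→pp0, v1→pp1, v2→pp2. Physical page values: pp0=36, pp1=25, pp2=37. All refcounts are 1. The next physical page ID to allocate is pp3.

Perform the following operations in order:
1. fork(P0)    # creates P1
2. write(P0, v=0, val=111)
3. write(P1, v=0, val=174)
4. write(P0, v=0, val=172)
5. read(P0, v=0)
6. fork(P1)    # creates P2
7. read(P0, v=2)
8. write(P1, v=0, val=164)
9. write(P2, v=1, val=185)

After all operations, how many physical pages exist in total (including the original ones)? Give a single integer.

Op 1: fork(P0) -> P1. 3 ppages; refcounts: pp0:2 pp1:2 pp2:2
Op 2: write(P0, v0, 111). refcount(pp0)=2>1 -> COPY to pp3. 4 ppages; refcounts: pp0:1 pp1:2 pp2:2 pp3:1
Op 3: write(P1, v0, 174). refcount(pp0)=1 -> write in place. 4 ppages; refcounts: pp0:1 pp1:2 pp2:2 pp3:1
Op 4: write(P0, v0, 172). refcount(pp3)=1 -> write in place. 4 ppages; refcounts: pp0:1 pp1:2 pp2:2 pp3:1
Op 5: read(P0, v0) -> 172. No state change.
Op 6: fork(P1) -> P2. 4 ppages; refcounts: pp0:2 pp1:3 pp2:3 pp3:1
Op 7: read(P0, v2) -> 37. No state change.
Op 8: write(P1, v0, 164). refcount(pp0)=2>1 -> COPY to pp4. 5 ppages; refcounts: pp0:1 pp1:3 pp2:3 pp3:1 pp4:1
Op 9: write(P2, v1, 185). refcount(pp1)=3>1 -> COPY to pp5. 6 ppages; refcounts: pp0:1 pp1:2 pp2:3 pp3:1 pp4:1 pp5:1

Answer: 6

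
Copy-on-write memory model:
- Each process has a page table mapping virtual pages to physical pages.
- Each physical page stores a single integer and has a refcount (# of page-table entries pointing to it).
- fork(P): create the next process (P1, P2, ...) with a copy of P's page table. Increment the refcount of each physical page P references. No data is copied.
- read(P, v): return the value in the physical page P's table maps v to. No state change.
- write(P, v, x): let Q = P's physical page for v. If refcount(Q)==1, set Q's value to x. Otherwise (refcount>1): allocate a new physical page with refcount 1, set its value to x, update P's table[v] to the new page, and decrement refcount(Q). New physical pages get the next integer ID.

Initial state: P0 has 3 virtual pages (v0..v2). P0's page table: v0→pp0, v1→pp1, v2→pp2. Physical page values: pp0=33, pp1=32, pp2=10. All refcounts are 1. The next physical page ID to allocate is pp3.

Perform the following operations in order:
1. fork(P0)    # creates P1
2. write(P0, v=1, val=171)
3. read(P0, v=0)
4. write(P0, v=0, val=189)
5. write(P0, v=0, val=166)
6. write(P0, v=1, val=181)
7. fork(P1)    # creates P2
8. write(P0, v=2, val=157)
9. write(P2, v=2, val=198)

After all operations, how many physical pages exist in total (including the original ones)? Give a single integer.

Answer: 7

Derivation:
Op 1: fork(P0) -> P1. 3 ppages; refcounts: pp0:2 pp1:2 pp2:2
Op 2: write(P0, v1, 171). refcount(pp1)=2>1 -> COPY to pp3. 4 ppages; refcounts: pp0:2 pp1:1 pp2:2 pp3:1
Op 3: read(P0, v0) -> 33. No state change.
Op 4: write(P0, v0, 189). refcount(pp0)=2>1 -> COPY to pp4. 5 ppages; refcounts: pp0:1 pp1:1 pp2:2 pp3:1 pp4:1
Op 5: write(P0, v0, 166). refcount(pp4)=1 -> write in place. 5 ppages; refcounts: pp0:1 pp1:1 pp2:2 pp3:1 pp4:1
Op 6: write(P0, v1, 181). refcount(pp3)=1 -> write in place. 5 ppages; refcounts: pp0:1 pp1:1 pp2:2 pp3:1 pp4:1
Op 7: fork(P1) -> P2. 5 ppages; refcounts: pp0:2 pp1:2 pp2:3 pp3:1 pp4:1
Op 8: write(P0, v2, 157). refcount(pp2)=3>1 -> COPY to pp5. 6 ppages; refcounts: pp0:2 pp1:2 pp2:2 pp3:1 pp4:1 pp5:1
Op 9: write(P2, v2, 198). refcount(pp2)=2>1 -> COPY to pp6. 7 ppages; refcounts: pp0:2 pp1:2 pp2:1 pp3:1 pp4:1 pp5:1 pp6:1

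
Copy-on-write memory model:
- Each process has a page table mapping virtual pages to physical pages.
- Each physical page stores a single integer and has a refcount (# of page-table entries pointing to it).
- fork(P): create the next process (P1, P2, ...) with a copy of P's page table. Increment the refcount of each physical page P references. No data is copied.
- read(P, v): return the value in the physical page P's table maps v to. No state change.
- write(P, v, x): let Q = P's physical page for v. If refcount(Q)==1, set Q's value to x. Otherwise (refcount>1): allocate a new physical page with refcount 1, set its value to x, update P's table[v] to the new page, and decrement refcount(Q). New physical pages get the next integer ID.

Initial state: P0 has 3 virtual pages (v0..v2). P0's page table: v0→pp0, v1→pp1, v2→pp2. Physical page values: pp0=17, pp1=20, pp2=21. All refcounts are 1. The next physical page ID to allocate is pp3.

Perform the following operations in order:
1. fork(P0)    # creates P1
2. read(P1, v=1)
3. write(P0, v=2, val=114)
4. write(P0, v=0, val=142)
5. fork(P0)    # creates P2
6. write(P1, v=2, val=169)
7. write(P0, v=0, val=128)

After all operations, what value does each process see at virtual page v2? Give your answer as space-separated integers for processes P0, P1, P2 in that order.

Op 1: fork(P0) -> P1. 3 ppages; refcounts: pp0:2 pp1:2 pp2:2
Op 2: read(P1, v1) -> 20. No state change.
Op 3: write(P0, v2, 114). refcount(pp2)=2>1 -> COPY to pp3. 4 ppages; refcounts: pp0:2 pp1:2 pp2:1 pp3:1
Op 4: write(P0, v0, 142). refcount(pp0)=2>1 -> COPY to pp4. 5 ppages; refcounts: pp0:1 pp1:2 pp2:1 pp3:1 pp4:1
Op 5: fork(P0) -> P2. 5 ppages; refcounts: pp0:1 pp1:3 pp2:1 pp3:2 pp4:2
Op 6: write(P1, v2, 169). refcount(pp2)=1 -> write in place. 5 ppages; refcounts: pp0:1 pp1:3 pp2:1 pp3:2 pp4:2
Op 7: write(P0, v0, 128). refcount(pp4)=2>1 -> COPY to pp5. 6 ppages; refcounts: pp0:1 pp1:3 pp2:1 pp3:2 pp4:1 pp5:1
P0: v2 -> pp3 = 114
P1: v2 -> pp2 = 169
P2: v2 -> pp3 = 114

Answer: 114 169 114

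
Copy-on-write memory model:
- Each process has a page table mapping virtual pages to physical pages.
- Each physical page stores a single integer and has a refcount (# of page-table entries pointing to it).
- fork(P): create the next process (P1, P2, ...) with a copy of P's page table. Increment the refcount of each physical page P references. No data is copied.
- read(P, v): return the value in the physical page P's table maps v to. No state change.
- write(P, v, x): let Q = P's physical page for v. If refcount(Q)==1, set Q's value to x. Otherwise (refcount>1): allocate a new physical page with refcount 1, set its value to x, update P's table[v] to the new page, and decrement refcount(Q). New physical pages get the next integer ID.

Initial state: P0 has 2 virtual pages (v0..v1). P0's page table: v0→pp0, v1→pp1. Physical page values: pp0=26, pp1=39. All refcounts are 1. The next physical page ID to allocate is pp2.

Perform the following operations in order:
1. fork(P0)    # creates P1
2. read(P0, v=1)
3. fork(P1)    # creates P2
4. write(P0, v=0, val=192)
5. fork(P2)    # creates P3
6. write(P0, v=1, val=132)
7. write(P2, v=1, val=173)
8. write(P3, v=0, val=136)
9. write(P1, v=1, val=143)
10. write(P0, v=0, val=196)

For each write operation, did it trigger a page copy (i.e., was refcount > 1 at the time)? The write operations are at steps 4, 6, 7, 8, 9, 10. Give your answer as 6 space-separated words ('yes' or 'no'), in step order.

Op 1: fork(P0) -> P1. 2 ppages; refcounts: pp0:2 pp1:2
Op 2: read(P0, v1) -> 39. No state change.
Op 3: fork(P1) -> P2. 2 ppages; refcounts: pp0:3 pp1:3
Op 4: write(P0, v0, 192). refcount(pp0)=3>1 -> COPY to pp2. 3 ppages; refcounts: pp0:2 pp1:3 pp2:1
Op 5: fork(P2) -> P3. 3 ppages; refcounts: pp0:3 pp1:4 pp2:1
Op 6: write(P0, v1, 132). refcount(pp1)=4>1 -> COPY to pp3. 4 ppages; refcounts: pp0:3 pp1:3 pp2:1 pp3:1
Op 7: write(P2, v1, 173). refcount(pp1)=3>1 -> COPY to pp4. 5 ppages; refcounts: pp0:3 pp1:2 pp2:1 pp3:1 pp4:1
Op 8: write(P3, v0, 136). refcount(pp0)=3>1 -> COPY to pp5. 6 ppages; refcounts: pp0:2 pp1:2 pp2:1 pp3:1 pp4:1 pp5:1
Op 9: write(P1, v1, 143). refcount(pp1)=2>1 -> COPY to pp6. 7 ppages; refcounts: pp0:2 pp1:1 pp2:1 pp3:1 pp4:1 pp5:1 pp6:1
Op 10: write(P0, v0, 196). refcount(pp2)=1 -> write in place. 7 ppages; refcounts: pp0:2 pp1:1 pp2:1 pp3:1 pp4:1 pp5:1 pp6:1

yes yes yes yes yes no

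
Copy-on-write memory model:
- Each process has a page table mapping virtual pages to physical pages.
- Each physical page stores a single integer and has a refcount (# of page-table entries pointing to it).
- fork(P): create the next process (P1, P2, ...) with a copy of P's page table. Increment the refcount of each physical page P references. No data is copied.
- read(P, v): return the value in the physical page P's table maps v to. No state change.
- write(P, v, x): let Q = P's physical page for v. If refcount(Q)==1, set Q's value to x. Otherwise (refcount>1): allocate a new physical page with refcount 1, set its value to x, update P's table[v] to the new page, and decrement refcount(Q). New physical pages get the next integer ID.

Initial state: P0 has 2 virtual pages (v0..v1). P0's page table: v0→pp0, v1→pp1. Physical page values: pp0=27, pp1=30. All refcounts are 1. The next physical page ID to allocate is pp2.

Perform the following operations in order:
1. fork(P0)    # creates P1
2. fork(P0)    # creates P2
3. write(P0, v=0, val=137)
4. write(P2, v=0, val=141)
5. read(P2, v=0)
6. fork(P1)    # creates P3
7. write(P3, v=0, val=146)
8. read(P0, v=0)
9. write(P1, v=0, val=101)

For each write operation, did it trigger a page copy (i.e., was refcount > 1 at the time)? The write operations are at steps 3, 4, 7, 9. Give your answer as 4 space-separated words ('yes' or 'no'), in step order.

Op 1: fork(P0) -> P1. 2 ppages; refcounts: pp0:2 pp1:2
Op 2: fork(P0) -> P2. 2 ppages; refcounts: pp0:3 pp1:3
Op 3: write(P0, v0, 137). refcount(pp0)=3>1 -> COPY to pp2. 3 ppages; refcounts: pp0:2 pp1:3 pp2:1
Op 4: write(P2, v0, 141). refcount(pp0)=2>1 -> COPY to pp3. 4 ppages; refcounts: pp0:1 pp1:3 pp2:1 pp3:1
Op 5: read(P2, v0) -> 141. No state change.
Op 6: fork(P1) -> P3. 4 ppages; refcounts: pp0:2 pp1:4 pp2:1 pp3:1
Op 7: write(P3, v0, 146). refcount(pp0)=2>1 -> COPY to pp4. 5 ppages; refcounts: pp0:1 pp1:4 pp2:1 pp3:1 pp4:1
Op 8: read(P0, v0) -> 137. No state change.
Op 9: write(P1, v0, 101). refcount(pp0)=1 -> write in place. 5 ppages; refcounts: pp0:1 pp1:4 pp2:1 pp3:1 pp4:1

yes yes yes no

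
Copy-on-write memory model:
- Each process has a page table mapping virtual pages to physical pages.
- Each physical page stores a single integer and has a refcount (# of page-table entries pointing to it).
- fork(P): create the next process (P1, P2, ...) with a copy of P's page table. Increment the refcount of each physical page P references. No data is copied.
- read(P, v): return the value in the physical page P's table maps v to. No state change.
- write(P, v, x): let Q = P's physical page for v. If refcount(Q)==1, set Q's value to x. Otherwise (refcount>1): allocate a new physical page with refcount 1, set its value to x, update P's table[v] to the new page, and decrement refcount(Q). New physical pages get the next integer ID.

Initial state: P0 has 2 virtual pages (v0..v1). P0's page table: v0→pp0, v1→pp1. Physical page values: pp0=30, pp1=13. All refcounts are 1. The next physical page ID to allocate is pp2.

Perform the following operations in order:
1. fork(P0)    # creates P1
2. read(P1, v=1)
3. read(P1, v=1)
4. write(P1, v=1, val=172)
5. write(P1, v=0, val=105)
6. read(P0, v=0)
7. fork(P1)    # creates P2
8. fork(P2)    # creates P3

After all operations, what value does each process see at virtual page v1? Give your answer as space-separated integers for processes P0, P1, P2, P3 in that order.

Answer: 13 172 172 172

Derivation:
Op 1: fork(P0) -> P1. 2 ppages; refcounts: pp0:2 pp1:2
Op 2: read(P1, v1) -> 13. No state change.
Op 3: read(P1, v1) -> 13. No state change.
Op 4: write(P1, v1, 172). refcount(pp1)=2>1 -> COPY to pp2. 3 ppages; refcounts: pp0:2 pp1:1 pp2:1
Op 5: write(P1, v0, 105). refcount(pp0)=2>1 -> COPY to pp3. 4 ppages; refcounts: pp0:1 pp1:1 pp2:1 pp3:1
Op 6: read(P0, v0) -> 30. No state change.
Op 7: fork(P1) -> P2. 4 ppages; refcounts: pp0:1 pp1:1 pp2:2 pp3:2
Op 8: fork(P2) -> P3. 4 ppages; refcounts: pp0:1 pp1:1 pp2:3 pp3:3
P0: v1 -> pp1 = 13
P1: v1 -> pp2 = 172
P2: v1 -> pp2 = 172
P3: v1 -> pp2 = 172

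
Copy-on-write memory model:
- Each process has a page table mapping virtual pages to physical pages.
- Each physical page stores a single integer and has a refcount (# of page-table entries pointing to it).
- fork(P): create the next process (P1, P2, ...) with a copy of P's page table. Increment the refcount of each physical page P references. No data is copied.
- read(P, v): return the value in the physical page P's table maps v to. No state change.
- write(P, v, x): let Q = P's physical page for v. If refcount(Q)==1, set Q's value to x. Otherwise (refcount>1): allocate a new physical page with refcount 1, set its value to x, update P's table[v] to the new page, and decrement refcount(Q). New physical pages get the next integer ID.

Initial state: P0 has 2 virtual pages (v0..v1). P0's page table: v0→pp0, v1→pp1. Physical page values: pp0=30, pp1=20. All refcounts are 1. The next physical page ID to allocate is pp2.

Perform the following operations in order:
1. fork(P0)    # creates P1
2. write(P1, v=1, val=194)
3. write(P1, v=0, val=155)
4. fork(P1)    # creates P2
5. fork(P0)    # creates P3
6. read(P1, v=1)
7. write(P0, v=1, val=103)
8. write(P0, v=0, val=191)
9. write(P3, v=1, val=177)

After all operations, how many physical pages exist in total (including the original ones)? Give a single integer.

Op 1: fork(P0) -> P1. 2 ppages; refcounts: pp0:2 pp1:2
Op 2: write(P1, v1, 194). refcount(pp1)=2>1 -> COPY to pp2. 3 ppages; refcounts: pp0:2 pp1:1 pp2:1
Op 3: write(P1, v0, 155). refcount(pp0)=2>1 -> COPY to pp3. 4 ppages; refcounts: pp0:1 pp1:1 pp2:1 pp3:1
Op 4: fork(P1) -> P2. 4 ppages; refcounts: pp0:1 pp1:1 pp2:2 pp3:2
Op 5: fork(P0) -> P3. 4 ppages; refcounts: pp0:2 pp1:2 pp2:2 pp3:2
Op 6: read(P1, v1) -> 194. No state change.
Op 7: write(P0, v1, 103). refcount(pp1)=2>1 -> COPY to pp4. 5 ppages; refcounts: pp0:2 pp1:1 pp2:2 pp3:2 pp4:1
Op 8: write(P0, v0, 191). refcount(pp0)=2>1 -> COPY to pp5. 6 ppages; refcounts: pp0:1 pp1:1 pp2:2 pp3:2 pp4:1 pp5:1
Op 9: write(P3, v1, 177). refcount(pp1)=1 -> write in place. 6 ppages; refcounts: pp0:1 pp1:1 pp2:2 pp3:2 pp4:1 pp5:1

Answer: 6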